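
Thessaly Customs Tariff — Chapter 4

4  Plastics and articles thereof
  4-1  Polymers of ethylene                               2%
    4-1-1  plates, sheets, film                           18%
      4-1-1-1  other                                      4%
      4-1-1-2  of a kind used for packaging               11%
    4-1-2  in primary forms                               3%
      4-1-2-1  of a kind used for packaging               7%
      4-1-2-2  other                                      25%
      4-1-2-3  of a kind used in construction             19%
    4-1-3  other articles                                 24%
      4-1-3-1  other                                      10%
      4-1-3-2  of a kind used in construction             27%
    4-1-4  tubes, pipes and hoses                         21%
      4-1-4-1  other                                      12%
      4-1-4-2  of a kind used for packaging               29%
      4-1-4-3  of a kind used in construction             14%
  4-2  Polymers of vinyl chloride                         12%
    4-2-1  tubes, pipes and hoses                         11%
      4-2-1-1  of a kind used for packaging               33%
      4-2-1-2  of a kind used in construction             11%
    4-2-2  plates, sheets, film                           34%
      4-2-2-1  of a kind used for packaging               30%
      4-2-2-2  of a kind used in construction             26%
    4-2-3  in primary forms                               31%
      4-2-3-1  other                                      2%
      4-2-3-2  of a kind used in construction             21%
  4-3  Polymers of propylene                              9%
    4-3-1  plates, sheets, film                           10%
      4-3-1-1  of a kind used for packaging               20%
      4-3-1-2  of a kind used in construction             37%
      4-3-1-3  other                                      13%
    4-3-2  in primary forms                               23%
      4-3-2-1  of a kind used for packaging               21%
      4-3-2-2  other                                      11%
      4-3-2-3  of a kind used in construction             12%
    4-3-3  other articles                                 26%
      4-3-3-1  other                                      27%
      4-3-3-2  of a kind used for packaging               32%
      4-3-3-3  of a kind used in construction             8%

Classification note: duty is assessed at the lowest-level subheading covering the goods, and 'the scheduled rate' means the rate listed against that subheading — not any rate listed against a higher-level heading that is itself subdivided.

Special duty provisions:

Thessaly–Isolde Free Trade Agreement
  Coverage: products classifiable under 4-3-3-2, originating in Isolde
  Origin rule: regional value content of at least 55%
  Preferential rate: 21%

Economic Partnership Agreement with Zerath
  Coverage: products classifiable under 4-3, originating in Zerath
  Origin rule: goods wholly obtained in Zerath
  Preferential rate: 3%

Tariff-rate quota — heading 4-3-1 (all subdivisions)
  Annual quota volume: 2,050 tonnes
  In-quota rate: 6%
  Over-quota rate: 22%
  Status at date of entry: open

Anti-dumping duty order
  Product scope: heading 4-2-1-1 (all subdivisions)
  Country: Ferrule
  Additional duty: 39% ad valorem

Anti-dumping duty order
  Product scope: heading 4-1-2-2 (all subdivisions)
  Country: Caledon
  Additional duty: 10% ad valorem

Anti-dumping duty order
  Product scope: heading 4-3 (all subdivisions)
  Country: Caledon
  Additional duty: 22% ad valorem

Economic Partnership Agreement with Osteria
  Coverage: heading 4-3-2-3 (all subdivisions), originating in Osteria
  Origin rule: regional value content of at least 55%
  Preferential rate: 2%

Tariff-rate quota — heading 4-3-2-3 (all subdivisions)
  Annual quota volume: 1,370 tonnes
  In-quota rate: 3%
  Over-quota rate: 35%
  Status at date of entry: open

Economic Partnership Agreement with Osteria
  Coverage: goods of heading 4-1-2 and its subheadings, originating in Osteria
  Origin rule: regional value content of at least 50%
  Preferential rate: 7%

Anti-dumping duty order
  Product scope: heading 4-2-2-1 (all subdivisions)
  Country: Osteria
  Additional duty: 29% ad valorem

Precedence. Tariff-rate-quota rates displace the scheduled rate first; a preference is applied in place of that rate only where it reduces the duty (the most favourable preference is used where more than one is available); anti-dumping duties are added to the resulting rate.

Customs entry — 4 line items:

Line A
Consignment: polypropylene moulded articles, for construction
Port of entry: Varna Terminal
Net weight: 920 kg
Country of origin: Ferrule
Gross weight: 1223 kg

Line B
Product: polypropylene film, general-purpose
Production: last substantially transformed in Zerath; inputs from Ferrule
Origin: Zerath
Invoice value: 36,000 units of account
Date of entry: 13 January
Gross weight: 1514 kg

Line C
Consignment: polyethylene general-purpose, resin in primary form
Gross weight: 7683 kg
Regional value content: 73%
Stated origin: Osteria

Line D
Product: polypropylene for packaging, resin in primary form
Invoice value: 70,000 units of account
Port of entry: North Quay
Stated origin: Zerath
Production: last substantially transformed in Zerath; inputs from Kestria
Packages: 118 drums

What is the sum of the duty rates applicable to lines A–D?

Line A: polypropylene → 4-3; moulded articles → 4-3-3; for construction → 4-3-3-3. Scheduled 8%. No special measure applies. → 8%.
Line B: polypropylene → 4-3; film → 4-3-1; general-purpose → 4-3-1-3. Scheduled 13%. quota on 4-3-1 open → in-quota 6%; Zerath agreement on 4-3: not wholly obtained. → 6%.
Line C: polyethylene → 4-1; resin in primary form → 4-1-2; general-purpose → 4-1-2-2. Scheduled 25%. Osteria agreement on 4-3-2-3: 4-1-2-2 not covered; Osteria agreement on 4-1-2: RVC ≥ 50% → 7% available; preferential 7%. → 7%.
Line D: polypropylene → 4-3; resin in primary form → 4-3-2; for packaging → 4-3-2-1. Scheduled 21%. Zerath agreement on 4-3: not wholly obtained. → 21%.
Sum: 8% + 6% + 7% + 21% = 42%.

42%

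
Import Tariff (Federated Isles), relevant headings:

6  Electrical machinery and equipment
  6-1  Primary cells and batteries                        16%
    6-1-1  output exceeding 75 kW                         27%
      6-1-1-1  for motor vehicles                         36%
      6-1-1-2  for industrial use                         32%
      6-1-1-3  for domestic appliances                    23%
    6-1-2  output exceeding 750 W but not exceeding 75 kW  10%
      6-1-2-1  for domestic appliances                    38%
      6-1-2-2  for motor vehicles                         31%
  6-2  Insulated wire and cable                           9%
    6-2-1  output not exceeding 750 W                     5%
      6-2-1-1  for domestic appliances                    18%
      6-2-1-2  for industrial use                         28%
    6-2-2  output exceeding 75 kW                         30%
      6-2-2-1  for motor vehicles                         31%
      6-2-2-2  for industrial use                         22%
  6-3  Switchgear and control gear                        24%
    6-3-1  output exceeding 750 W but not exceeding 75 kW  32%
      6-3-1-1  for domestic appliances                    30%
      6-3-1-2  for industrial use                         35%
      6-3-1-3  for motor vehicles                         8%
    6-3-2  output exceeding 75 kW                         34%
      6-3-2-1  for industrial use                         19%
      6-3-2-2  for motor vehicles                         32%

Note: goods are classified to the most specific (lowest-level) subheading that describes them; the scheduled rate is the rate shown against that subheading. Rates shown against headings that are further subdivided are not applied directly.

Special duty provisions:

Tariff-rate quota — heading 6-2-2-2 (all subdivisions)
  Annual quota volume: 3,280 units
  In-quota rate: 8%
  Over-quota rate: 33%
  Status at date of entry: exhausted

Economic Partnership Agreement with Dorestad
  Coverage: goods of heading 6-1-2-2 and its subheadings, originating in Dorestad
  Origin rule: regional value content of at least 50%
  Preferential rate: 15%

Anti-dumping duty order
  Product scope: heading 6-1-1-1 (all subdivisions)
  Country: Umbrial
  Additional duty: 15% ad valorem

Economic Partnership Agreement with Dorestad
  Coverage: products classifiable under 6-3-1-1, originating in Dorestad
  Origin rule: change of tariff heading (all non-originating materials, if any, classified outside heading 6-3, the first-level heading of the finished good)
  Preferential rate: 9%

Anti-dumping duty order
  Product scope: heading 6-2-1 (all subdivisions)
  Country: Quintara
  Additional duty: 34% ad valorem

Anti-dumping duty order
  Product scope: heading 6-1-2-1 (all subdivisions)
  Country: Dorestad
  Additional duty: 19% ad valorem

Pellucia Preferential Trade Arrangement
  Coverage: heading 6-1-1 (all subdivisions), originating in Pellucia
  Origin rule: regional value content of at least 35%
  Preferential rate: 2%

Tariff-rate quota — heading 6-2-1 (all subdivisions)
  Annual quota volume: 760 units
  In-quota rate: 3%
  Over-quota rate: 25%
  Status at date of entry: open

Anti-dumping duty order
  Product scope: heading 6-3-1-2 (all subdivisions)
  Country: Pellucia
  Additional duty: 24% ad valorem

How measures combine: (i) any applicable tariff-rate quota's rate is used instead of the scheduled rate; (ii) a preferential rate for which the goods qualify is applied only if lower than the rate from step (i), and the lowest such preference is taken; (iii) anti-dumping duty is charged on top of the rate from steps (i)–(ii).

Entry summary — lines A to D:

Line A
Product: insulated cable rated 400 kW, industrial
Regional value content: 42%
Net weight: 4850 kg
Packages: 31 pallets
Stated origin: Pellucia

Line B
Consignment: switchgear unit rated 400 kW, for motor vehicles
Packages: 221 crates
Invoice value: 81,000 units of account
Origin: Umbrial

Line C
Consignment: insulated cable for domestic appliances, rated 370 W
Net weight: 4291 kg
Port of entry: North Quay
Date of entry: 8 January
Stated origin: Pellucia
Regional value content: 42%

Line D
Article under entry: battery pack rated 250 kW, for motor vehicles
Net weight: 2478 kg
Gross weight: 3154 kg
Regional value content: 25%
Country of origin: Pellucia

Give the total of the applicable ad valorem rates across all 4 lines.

Line A: insulated cable → 6-2; rated 400 kW → 6-2-2; industrial → 6-2-2-2. Scheduled 22%. quota on 6-2-2-2 exhausted → over-quota 33%; Pellucia agreement on 6-1-1: 6-2-2-2 not covered. → 33%.
Line B: switchgear unit → 6-3; rated 400 kW → 6-3-2; for motor vehicles → 6-3-2-2. Scheduled 32%. No special measure applies. → 32%.
Line C: insulated cable → 6-2; rated 370 W → 6-2-1; for domestic appliances → 6-2-1-1. Scheduled 18%. quota on 6-2-1 open → in-quota 3%; Pellucia agreement on 6-1-1: 6-2-1-1 not covered. → 3%.
Line D: battery pack → 6-1; rated 250 kW → 6-1-1; for motor vehicles → 6-1-1-1. Scheduled 36%. Pellucia agreement on 6-1-1: RVC < 35%. → 36%.
Sum: 33% + 32% + 3% + 36% = 104%.

104%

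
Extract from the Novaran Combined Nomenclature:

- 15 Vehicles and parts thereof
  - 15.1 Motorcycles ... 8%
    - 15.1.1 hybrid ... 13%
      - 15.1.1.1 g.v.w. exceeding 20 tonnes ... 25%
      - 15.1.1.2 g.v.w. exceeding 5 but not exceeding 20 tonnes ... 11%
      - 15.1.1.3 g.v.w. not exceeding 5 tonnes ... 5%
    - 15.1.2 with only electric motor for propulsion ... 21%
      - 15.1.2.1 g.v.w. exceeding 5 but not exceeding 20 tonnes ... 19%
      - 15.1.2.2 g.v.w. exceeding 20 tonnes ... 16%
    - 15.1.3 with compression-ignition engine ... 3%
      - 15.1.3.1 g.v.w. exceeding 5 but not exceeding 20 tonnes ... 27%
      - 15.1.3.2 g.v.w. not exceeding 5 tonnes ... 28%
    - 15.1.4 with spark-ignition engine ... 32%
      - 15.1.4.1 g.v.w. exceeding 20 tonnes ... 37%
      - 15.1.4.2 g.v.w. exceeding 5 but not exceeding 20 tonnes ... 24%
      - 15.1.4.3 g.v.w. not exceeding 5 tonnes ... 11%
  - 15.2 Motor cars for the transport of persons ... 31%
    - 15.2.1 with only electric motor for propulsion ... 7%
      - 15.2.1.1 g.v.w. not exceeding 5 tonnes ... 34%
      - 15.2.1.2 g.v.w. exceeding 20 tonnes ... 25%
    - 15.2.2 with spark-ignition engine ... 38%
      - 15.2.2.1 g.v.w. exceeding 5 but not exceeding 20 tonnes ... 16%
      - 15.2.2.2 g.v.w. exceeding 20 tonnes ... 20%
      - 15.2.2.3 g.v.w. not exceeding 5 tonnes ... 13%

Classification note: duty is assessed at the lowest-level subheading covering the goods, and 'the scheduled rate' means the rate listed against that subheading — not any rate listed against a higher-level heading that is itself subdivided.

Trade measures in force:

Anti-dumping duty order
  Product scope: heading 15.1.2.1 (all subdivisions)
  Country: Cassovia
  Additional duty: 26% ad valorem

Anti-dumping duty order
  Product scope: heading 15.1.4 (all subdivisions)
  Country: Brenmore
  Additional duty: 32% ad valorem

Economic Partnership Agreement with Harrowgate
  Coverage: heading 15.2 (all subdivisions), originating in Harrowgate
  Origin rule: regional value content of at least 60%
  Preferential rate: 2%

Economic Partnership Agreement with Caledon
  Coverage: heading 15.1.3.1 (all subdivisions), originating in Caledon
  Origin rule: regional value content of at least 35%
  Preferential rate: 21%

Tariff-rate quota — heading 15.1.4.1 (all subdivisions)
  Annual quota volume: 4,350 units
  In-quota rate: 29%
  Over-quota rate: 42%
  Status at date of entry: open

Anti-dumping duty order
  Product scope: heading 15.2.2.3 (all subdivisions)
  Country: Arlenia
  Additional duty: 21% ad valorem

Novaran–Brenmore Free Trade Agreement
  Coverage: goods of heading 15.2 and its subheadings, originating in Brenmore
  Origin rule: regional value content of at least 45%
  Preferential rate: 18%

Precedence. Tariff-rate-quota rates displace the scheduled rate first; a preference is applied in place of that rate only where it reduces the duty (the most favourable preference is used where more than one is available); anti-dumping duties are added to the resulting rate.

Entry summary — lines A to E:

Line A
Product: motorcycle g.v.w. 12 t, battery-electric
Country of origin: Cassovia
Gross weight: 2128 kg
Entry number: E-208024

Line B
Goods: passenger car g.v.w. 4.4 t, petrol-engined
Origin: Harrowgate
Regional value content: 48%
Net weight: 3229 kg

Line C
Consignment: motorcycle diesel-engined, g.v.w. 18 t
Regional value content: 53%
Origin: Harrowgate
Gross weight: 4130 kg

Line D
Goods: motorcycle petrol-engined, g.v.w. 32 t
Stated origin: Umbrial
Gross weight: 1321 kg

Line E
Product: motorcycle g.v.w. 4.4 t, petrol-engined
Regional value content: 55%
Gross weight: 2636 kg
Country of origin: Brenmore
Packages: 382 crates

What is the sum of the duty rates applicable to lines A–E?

157%

Line A: motorcycle → 15.1; battery-electric → 15.1.2; g.v.w. 12 t → 15.1.2.1. Scheduled 19%. anti-dumping (Cassovia, 15.1.2.1): +26%; total 19% + 26% = 45%. → 45%.
Line B: passenger car → 15.2; petrol-engined → 15.2.2; g.v.w. 4.4 t → 15.2.2.3. Scheduled 13%. Harrowgate agreement on 15.2: RVC < 60%. → 13%.
Line C: motorcycle → 15.1; diesel-engined → 15.1.3; g.v.w. 18 t → 15.1.3.1. Scheduled 27%. Harrowgate agreement on 15.2: 15.1.3.1 not covered. → 27%.
Line D: motorcycle → 15.1; petrol-engined → 15.1.4; g.v.w. 32 t → 15.1.4.1. Scheduled 37%. quota on 15.1.4.1 open → in-quota 29%. → 29%.
Line E: motorcycle → 15.1; petrol-engined → 15.1.4; g.v.w. 4.4 t → 15.1.4.3. Scheduled 11%. Brenmore agreement on 15.2: 15.1.4.3 not covered; anti-dumping (Brenmore, 15.1.4): +32%; total 11% + 32% = 43%. → 43%.
Sum: 45% + 13% + 27% + 29% + 43% = 157%.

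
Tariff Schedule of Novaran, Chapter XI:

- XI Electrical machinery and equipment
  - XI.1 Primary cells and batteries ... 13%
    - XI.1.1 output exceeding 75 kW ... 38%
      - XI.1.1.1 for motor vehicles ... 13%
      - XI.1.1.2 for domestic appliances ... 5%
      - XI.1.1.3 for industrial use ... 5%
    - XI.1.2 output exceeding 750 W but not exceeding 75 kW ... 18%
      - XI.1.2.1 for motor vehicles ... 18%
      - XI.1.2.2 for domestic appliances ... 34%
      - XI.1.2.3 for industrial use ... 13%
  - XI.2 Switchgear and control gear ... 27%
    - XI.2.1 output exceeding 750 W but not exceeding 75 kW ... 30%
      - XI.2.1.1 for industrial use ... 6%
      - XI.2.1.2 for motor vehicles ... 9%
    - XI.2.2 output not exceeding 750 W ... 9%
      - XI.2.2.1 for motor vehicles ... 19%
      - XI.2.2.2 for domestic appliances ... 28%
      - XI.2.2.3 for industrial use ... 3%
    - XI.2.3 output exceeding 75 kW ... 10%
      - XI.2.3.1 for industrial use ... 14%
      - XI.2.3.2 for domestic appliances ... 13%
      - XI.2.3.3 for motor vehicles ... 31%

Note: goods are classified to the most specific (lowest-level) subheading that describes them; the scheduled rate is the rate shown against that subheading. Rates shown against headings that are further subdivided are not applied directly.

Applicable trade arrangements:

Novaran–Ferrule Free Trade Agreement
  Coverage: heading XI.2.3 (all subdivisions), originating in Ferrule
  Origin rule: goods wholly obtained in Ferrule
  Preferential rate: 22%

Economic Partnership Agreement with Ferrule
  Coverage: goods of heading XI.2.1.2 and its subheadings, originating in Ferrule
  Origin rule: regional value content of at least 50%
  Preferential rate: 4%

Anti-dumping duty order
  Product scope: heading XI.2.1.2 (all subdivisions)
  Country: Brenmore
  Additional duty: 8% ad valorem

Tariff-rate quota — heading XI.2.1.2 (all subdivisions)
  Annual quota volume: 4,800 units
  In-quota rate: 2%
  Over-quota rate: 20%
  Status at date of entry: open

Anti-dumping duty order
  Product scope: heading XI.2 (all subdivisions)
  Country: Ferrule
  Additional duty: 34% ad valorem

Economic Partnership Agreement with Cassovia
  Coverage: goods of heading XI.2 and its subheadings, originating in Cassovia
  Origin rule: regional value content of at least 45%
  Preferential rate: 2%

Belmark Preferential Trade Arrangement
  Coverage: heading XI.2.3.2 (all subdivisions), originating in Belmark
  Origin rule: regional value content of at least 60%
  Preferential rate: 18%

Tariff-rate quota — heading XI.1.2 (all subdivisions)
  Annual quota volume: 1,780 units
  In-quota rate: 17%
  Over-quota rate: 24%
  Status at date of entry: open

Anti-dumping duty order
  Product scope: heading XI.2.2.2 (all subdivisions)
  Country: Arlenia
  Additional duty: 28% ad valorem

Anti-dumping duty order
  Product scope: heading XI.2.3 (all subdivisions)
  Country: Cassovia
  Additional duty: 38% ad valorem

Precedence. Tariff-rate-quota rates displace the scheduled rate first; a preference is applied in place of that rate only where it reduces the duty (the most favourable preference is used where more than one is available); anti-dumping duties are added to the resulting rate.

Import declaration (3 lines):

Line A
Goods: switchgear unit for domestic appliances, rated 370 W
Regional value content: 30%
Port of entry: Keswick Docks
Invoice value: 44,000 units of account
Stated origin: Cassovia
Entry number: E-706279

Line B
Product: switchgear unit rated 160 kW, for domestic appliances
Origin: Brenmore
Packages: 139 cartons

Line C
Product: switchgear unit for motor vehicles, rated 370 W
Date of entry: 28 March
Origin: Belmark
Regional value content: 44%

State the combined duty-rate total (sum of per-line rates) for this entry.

60%

Line A: switchgear unit → XI.2; rated 370 W → XI.2.2; for domestic appliances → XI.2.2.2. Scheduled 28%. Cassovia agreement on XI.2: RVC < 45%. → 28%.
Line B: switchgear unit → XI.2; rated 160 kW → XI.2.3; for domestic appliances → XI.2.3.2. Scheduled 13%. No special measure applies. → 13%.
Line C: switchgear unit → XI.2; rated 370 W → XI.2.2; for motor vehicles → XI.2.2.1. Scheduled 19%. Belmark agreement on XI.2.3.2: XI.2.2.1 not covered. → 19%.
Sum: 28% + 13% + 19% = 60%.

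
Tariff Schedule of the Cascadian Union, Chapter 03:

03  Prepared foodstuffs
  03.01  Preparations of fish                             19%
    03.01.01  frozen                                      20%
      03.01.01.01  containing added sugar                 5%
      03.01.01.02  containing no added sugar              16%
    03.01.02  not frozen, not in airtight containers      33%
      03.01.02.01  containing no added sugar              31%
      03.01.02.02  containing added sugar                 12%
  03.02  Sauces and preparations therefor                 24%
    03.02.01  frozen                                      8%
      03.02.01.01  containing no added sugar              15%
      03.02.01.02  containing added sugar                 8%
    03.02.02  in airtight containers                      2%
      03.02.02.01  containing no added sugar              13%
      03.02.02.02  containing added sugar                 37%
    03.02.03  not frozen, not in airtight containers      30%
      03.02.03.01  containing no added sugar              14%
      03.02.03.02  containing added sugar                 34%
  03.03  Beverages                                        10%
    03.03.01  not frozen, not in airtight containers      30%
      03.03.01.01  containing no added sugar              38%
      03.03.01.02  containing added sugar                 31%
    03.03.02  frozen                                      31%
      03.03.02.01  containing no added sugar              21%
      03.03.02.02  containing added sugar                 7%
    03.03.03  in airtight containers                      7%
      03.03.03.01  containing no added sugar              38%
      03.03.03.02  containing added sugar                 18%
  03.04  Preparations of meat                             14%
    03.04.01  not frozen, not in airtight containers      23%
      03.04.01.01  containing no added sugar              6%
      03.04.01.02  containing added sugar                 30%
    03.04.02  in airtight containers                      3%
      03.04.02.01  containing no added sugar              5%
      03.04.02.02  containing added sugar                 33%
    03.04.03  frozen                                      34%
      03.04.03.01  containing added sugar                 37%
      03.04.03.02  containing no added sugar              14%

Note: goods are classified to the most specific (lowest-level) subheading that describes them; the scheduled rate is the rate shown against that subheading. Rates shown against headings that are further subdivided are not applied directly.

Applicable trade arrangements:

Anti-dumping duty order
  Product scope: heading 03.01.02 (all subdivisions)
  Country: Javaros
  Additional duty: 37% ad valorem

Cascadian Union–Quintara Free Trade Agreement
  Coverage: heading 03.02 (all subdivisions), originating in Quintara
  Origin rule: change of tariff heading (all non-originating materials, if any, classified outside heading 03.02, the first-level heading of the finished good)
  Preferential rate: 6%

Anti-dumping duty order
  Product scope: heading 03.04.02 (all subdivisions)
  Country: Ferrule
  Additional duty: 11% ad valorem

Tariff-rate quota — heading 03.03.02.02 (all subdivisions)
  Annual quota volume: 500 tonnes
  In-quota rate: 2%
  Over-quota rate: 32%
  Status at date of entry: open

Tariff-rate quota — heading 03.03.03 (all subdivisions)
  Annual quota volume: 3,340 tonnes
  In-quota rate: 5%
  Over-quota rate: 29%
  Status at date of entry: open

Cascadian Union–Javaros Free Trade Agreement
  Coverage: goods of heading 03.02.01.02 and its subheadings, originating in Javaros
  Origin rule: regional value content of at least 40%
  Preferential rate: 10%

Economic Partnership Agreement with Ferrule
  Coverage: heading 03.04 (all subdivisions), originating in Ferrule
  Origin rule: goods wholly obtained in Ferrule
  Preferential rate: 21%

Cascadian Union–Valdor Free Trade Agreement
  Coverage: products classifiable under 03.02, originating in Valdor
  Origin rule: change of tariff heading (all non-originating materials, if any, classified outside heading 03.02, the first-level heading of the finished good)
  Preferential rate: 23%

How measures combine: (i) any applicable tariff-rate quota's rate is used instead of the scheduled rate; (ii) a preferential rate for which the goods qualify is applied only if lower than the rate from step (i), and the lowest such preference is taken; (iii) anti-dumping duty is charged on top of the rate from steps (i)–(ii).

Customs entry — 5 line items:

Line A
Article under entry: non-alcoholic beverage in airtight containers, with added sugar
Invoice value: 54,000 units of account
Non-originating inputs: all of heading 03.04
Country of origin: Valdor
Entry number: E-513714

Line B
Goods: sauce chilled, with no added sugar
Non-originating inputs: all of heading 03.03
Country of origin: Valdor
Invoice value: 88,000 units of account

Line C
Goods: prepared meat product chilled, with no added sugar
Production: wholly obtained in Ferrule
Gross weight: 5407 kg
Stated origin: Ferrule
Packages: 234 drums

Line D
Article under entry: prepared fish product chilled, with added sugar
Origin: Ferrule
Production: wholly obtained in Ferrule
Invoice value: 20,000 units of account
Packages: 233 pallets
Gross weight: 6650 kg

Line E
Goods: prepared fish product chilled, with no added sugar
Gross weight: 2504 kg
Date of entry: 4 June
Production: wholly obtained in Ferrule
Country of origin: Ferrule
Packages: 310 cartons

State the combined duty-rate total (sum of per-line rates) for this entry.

Line A: non-alcoholic beverage → 03.03; in airtight containers → 03.03.03; with added sugar → 03.03.03.02. Scheduled 18%. quota on 03.03.03 open → in-quota 5%; Valdor agreement on 03.02: 03.03.03.02 not covered. → 5%.
Line B: sauce → 03.02; chilled → 03.02.03; with no added sugar → 03.02.03.01. Scheduled 14%. Valdor agreement on 03.02: CTH met → 23% available; preference 23% not lower than 14% → no reduction. → 14%.
Line C: prepared meat product → 03.04; chilled → 03.04.01; with no added sugar → 03.04.01.01. Scheduled 6%. Ferrule agreement on 03.04: wholly obtained → 21% available; preference 21% not lower than 6% → no reduction. → 6%.
Line D: prepared fish product → 03.01; chilled → 03.01.02; with added sugar → 03.01.02.02. Scheduled 12%. Ferrule agreement on 03.04: 03.01.02.02 not covered. → 12%.
Line E: prepared fish product → 03.01; chilled → 03.01.02; with no added sugar → 03.01.02.01. Scheduled 31%. Ferrule agreement on 03.04: 03.01.02.01 not covered. → 31%.
Sum: 5% + 14% + 6% + 12% + 31% = 68%.

68%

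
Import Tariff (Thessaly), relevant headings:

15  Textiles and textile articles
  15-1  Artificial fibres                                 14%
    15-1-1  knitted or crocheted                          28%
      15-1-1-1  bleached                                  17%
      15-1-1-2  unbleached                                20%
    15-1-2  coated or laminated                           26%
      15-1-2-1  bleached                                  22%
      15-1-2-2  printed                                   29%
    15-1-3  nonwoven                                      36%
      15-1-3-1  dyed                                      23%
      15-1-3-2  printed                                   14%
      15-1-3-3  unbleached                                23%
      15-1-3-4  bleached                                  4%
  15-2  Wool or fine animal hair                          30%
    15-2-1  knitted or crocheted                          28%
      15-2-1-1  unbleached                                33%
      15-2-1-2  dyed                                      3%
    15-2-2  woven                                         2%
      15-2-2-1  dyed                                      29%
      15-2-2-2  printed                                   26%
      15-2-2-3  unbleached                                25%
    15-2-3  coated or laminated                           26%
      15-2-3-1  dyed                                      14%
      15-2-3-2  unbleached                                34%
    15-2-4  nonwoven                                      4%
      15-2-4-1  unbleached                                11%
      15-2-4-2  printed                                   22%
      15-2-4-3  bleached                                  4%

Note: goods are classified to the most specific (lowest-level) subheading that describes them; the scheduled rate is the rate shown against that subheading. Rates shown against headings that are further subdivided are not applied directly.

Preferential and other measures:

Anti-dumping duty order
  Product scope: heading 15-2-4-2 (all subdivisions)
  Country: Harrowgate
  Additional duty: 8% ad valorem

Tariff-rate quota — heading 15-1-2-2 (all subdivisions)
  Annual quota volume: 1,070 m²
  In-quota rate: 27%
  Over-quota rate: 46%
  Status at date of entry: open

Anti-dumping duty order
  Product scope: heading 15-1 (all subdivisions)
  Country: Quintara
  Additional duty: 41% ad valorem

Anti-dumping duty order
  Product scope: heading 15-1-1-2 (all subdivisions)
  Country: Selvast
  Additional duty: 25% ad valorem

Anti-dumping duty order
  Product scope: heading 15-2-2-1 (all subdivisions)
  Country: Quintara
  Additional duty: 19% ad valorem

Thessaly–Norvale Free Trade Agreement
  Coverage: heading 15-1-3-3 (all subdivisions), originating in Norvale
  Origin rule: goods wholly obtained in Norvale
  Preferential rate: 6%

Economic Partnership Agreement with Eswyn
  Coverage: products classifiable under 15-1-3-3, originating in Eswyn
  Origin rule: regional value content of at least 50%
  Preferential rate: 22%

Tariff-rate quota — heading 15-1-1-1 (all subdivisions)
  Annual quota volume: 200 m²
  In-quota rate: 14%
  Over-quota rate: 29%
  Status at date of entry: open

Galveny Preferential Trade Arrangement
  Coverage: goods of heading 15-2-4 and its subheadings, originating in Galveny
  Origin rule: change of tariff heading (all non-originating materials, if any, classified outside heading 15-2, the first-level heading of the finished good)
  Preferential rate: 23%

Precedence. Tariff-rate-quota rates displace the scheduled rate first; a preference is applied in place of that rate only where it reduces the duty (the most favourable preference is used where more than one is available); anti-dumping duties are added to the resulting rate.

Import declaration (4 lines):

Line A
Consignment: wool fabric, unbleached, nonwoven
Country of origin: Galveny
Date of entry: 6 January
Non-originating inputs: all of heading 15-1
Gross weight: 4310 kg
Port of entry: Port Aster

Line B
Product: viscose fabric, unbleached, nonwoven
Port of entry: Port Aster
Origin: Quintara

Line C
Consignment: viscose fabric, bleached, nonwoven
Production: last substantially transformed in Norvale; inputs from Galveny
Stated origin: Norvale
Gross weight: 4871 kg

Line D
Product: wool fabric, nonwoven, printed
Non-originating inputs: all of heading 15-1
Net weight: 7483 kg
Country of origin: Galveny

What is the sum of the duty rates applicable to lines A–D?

101%

Line A: wool → 15-2; nonwoven → 15-2-4; unbleached → 15-2-4-1. Scheduled 11%. Galveny agreement on 15-2-4: CTH met → 23% available; preference 23% not lower than 11% → no reduction. → 11%.
Line B: viscose → 15-1; nonwoven → 15-1-3; unbleached → 15-1-3-3. Scheduled 23%. anti-dumping (Quintara, 15-1): +41%; total 23% + 41% = 64%. → 64%.
Line C: viscose → 15-1; nonwoven → 15-1-3; bleached → 15-1-3-4. Scheduled 4%. Norvale agreement on 15-1-3-3: 15-1-3-4 not covered. → 4%.
Line D: wool → 15-2; nonwoven → 15-2-4; printed → 15-2-4-2. Scheduled 22%. Galveny agreement on 15-2-4: CTH met → 23% available; preference 23% not lower than 22% → no reduction. → 22%.
Sum: 11% + 64% + 4% + 22% = 101%.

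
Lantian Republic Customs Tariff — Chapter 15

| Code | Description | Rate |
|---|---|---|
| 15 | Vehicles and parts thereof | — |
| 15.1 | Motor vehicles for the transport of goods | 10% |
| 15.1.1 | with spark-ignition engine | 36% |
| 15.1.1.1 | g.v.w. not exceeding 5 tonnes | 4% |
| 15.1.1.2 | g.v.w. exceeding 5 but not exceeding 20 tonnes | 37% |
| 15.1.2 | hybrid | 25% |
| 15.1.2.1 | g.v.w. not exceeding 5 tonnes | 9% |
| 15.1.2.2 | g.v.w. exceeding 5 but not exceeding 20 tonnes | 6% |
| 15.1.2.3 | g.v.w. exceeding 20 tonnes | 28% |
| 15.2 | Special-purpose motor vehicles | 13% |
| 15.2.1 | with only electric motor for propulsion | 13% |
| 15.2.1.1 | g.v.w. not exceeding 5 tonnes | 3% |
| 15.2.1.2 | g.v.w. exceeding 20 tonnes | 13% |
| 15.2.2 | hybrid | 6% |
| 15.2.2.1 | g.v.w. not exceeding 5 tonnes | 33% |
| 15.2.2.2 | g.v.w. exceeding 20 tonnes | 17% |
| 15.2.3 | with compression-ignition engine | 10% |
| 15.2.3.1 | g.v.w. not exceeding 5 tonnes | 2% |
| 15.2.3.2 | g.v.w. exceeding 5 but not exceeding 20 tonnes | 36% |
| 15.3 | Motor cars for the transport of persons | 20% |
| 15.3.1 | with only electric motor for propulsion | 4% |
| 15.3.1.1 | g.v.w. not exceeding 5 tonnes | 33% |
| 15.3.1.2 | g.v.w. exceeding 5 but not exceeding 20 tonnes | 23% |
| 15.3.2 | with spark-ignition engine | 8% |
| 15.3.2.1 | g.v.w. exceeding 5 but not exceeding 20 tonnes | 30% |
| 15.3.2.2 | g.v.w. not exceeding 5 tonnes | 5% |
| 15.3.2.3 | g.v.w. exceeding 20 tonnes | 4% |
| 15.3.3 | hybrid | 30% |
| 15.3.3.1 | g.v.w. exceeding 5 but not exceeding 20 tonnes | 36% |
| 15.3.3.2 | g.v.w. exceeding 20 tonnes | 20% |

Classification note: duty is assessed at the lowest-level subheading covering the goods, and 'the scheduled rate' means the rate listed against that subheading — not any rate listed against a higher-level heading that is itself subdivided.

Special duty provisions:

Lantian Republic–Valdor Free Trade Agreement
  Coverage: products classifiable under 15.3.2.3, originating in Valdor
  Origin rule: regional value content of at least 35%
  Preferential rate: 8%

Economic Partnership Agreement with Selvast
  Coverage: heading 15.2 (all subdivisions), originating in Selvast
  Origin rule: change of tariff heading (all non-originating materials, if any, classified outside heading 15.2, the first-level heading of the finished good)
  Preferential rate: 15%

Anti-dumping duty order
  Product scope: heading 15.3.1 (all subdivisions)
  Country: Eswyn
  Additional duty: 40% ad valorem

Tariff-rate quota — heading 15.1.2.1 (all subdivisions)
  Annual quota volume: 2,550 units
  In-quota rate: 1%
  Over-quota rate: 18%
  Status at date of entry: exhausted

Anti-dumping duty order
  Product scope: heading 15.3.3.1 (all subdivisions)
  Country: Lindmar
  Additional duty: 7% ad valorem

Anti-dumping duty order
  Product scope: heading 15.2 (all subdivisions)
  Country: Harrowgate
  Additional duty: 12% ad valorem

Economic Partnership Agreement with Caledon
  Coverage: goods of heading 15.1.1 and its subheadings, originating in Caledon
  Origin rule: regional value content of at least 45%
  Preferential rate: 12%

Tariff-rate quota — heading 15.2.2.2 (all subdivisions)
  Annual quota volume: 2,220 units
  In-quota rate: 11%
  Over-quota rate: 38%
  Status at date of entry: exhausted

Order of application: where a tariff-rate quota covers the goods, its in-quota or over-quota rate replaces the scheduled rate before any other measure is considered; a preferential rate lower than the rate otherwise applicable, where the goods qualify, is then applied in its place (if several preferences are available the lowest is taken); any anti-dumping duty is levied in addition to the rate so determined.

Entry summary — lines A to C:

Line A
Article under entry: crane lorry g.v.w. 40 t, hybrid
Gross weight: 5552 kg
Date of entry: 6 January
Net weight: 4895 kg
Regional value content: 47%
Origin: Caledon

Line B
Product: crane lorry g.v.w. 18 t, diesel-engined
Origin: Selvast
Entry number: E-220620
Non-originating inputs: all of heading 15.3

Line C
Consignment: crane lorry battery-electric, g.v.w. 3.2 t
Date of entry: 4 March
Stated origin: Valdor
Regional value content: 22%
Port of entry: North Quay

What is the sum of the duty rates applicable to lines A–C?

Line A: crane lorry → 15.2; hybrid → 15.2.2; g.v.w. 40 t → 15.2.2.2. Scheduled 17%. quota on 15.2.2.2 exhausted → over-quota 38%; Caledon agreement on 15.1.1: 15.2.2.2 not covered. → 38%.
Line B: crane lorry → 15.2; diesel-engined → 15.2.3; g.v.w. 18 t → 15.2.3.2. Scheduled 36%. Selvast agreement on 15.2: CTH met → 15% available; preferential 15%. → 15%.
Line C: crane lorry → 15.2; battery-electric → 15.2.1; g.v.w. 3.2 t → 15.2.1.1. Scheduled 3%. Valdor agreement on 15.3.2.3: 15.2.1.1 not covered. → 3%.
Sum: 38% + 15% + 3% = 56%.

56%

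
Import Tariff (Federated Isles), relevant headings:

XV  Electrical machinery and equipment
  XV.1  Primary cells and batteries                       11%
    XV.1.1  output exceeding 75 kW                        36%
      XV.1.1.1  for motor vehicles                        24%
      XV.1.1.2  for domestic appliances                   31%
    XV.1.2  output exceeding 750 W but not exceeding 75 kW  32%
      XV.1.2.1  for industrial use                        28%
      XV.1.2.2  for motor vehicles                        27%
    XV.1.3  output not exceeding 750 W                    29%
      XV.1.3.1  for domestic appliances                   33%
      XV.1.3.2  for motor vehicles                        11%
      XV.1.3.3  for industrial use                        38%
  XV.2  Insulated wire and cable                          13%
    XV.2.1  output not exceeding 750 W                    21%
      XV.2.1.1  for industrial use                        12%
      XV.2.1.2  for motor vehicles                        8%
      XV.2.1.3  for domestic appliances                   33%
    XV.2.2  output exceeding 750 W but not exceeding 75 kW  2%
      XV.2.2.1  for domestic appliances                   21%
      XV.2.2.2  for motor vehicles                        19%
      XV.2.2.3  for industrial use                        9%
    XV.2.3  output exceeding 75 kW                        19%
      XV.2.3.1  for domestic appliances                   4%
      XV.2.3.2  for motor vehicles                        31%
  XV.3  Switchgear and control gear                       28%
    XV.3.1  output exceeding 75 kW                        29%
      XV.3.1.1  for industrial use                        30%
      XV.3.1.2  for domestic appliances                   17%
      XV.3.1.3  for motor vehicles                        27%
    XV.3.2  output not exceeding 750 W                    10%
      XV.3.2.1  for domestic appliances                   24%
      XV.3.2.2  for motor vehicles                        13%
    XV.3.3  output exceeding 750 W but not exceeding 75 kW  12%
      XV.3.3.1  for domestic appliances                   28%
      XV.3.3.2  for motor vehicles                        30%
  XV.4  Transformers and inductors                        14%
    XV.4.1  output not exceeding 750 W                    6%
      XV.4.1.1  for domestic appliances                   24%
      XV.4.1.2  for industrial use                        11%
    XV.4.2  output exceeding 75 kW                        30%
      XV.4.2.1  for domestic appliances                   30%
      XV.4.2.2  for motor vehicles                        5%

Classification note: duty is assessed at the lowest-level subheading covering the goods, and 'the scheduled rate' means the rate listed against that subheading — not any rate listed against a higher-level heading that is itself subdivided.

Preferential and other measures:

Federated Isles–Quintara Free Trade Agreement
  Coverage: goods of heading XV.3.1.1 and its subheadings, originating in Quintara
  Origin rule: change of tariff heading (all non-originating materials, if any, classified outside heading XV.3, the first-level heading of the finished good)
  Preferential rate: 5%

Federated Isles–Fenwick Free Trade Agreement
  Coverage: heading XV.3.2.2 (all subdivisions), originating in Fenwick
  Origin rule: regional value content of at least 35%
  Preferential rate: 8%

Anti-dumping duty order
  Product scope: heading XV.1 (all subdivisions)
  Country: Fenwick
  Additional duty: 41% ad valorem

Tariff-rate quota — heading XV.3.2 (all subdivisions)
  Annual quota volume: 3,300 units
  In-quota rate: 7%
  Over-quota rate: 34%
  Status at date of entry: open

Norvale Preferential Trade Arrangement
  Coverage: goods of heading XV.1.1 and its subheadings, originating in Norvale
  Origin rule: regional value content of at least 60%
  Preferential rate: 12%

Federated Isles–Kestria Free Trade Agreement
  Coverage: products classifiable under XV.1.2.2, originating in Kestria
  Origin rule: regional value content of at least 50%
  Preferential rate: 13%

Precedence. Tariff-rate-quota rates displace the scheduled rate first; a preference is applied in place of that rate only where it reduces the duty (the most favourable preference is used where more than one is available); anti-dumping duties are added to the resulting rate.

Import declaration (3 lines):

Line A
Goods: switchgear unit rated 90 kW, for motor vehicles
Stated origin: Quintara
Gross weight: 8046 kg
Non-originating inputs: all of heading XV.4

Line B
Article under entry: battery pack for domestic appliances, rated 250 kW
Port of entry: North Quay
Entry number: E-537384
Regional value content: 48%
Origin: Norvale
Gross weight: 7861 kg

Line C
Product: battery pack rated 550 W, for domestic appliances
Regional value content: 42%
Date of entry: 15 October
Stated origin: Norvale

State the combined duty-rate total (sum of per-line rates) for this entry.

91%

Line A: switchgear unit → XV.3; rated 90 kW → XV.3.1; for motor vehicles → XV.3.1.3. Scheduled 27%. Quintara agreement on XV.3.1.1: XV.3.1.3 not covered. → 27%.
Line B: battery pack → XV.1; rated 250 kW → XV.1.1; for domestic appliances → XV.1.1.2. Scheduled 31%. Norvale agreement on XV.1.1: RVC < 60%. → 31%.
Line C: battery pack → XV.1; rated 550 W → XV.1.3; for domestic appliances → XV.1.3.1. Scheduled 33%. Norvale agreement on XV.1.1: XV.1.3.1 not covered. → 33%.
Sum: 27% + 31% + 33% = 91%.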